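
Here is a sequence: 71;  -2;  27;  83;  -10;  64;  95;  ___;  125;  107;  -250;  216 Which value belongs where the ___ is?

Split by position mod 3: positions 1, 4, 7, … form one track, and each other residue class forms its own.
Stream A: 71, 83, 95, 107 (arithmetic, step +12).
Stream B: -2, -10, ?, -250 (a geometric progression (common ratio 5)).
Stream C: 27, 64, 125, 216 (consecutive cubes n³ from n = 3).
So the missing entry in stream B is -50.

-50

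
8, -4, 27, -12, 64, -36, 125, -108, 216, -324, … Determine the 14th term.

Taking every 2nd term gives 2 separate tracks.
Subsequence A: 8, 27, 64, 125, 216 (perfect cubes starting at 2³).
Subsequence B: -4, -12, -36, -108, -324 (multiplying by 3 each time).
The 14th slot belongs to subsequence B; its 7th term is -2916.

-2916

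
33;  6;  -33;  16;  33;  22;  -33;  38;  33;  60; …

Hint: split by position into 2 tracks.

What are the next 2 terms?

-33, 98

Split by position mod 2 into 2 tracks.
Stream A is 33, -33, 33, -33, 33, which is the oscillation 33·(−1)^(n+1).
Stream B is 6, 16, 22, 38, 60, which is each term equals the sum of the previous two.
The 11th slot belongs to stream A; its 6th term is -33.
Position 12 → stream B, term 6 = 98.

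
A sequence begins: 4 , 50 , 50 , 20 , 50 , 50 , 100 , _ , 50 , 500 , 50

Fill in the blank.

Positions follow the repeating pattern ABB; grouping by letter gives 2 tracks.
Stream A: 4, 20, 100, 500. Multiplying by 5 each time.
Stream B: 50, 50, 50, 50, ?, 50, 50. The constant sequence 50.
The gap is stream B's term 5; the rule gives 50.

50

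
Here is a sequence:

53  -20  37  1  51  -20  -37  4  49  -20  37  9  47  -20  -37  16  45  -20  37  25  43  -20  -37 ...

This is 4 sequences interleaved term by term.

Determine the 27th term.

Taking every 4th term gives 4 separate tracks.
Track A: 53, 51, 49, 47, 45, 43. Linear: a_n = 55 − 2·n.
Track B: -20, -20, -20, -20, -20, -20. Constant -20.
Track C: 37, -37, 37, -37, 37, -37. Oscillating between 37 and -37.
Track D: 1, 4, 9, 16, 25. The squares 1², 2², 3², ….
Position 27 → track C, term 7 = 37.

37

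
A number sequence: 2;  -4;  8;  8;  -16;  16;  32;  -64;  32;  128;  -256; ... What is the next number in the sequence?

64

Positions follow the repeating pattern AAB; grouping by letter gives 2 tracks.
Track A = 2, -4, 8, -16, 32, -64, 128, -256: a geometric progression (common ratio -2).
Track B = 8, 16, 32: powers of 2.
Position 12 falls in track B as its term 4, giving 64.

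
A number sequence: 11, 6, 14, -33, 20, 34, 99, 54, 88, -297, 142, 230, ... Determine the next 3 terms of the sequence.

The slot pattern repeats as ABB (period 3), so there are 2 interleaved tracks.
Track A = 11, -33, 99, -297: geometric with ratio -3.
Track B = 6, 14, 20, 34, 54, 88, 142, 230: Fibonacci-style (each term is the sum of the two before it).
Position 13 falls in track A as its term 5, giving 891.
Term 14 comes from track B (its 9th entry): 372.
Position 15 falls in track B as its term 10, giving 602.

891, 372, 602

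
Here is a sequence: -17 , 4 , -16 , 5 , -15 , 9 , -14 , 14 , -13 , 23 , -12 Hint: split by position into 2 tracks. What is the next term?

Split by position mod 2 into 2 tracks.
Track A is -17, -16, -15, -14, -13, -12, which is adding 1 each time.
Track B is 4, 5, 9, 14, 23, which is Fibonacci-style (each term is the sum of the two before it).
Position 12 falls in track B as its term 6, giving 37.

37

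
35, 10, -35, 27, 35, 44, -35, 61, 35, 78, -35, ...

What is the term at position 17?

35

The terms cycle through 2 interleaved subsequences.
Track A: 35, -35, 35, -35, 35, -35 (oscillating between 35 and -35).
Track B: 10, 27, 44, 61, 78 (arithmetic with common difference +17).
Position 17 falls in track A as its term 9, giving 35.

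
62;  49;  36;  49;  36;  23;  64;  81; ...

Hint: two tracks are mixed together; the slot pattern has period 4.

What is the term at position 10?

Positions follow the repeating pattern AABB; grouping by letter gives 2 tracks.
Stream A = 62, 49, 36, 23: arithmetic, step −13.
Stream B = 36, 49, 64, 81: the squares 6², 7², 8², ….
Position 10 falls in stream A as its term 6, giving -3.

-3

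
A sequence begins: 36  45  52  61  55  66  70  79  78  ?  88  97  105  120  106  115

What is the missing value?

91

The slot pattern repeats as AABB (period 4), so there are 2 interleaved tracks.
Subsequence A: 36, 45, 55, 66, 78, ?, 105, 120 (triangular numbers starting at T_8).
Subsequence B: 52, 61, 70, 79, 88, 97, 106, 115 (arithmetic, step +9).
The gap is subsequence A's term 6; the rule gives 91.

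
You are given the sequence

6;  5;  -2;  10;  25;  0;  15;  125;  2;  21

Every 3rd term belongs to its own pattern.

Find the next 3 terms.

The terms cycle through 3 interleaved subsequences.
Track A = 6, 10, 15, 21: triangular numbers n(n+1)/2 for n = 3, 4, ….
Track B = 5, 25, 125: powers of 5.
Track C = -2, 0, 2: linear: a_n = -4 + 2·n.
Position 11 → track B, term 4 = 625.
The 12th slot belongs to track C; its 4th term is 4.
Term 13 comes from track A (its 5th entry): 28.

625, 4, 28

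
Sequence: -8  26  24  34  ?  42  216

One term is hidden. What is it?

-72

The terms cycle through 2 interleaved subsequences.
Subsequence A = -8, 24, ?, 216: multiplying by -3 each time.
Subsequence B = 26, 34, 42: arithmetic with common difference +8.
So the missing entry in subsequence A is -72.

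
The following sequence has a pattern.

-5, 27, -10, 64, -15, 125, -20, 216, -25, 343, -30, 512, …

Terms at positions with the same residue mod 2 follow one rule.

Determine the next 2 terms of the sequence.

Odd-indexed and even-indexed terms follow separate rules.
Stream A: -5, -10, -15, -20, -25, -30 — linear: a_n = −5·n.
Stream B: 27, 64, 125, 216, 343, 512 — perfect cubes starting at 3³.
The 13th slot belongs to stream A; its 7th term is -35.
Position 14 falls in stream B as its term 7, giving 729.

-35, 729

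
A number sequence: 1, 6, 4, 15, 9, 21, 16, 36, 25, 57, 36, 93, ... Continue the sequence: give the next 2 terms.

49, 150

The terms cycle through 2 interleaved subsequences.
Subsequence A is 1, 4, 9, 16, 25, 36, which is perfect squares starting at 1².
Subsequence B is 6, 15, 21, 36, 57, 93, which is a Fibonacci-like recurrence a_n = a_{n-1} + a_{n-2}.
The 13th slot belongs to subsequence A; its 7th term is 49.
The 14th slot belongs to subsequence B; its 7th term is 150.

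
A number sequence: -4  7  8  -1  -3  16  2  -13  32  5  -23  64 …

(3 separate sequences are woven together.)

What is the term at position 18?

256

Split by position mod 3 into 3 tracks.
Track A: -4, -1, 2, 5 (linear: a_n = -7 + 3·n).
Track B: 7, -3, -13, -23 (arithmetic with common difference −10).
Track C: 8, 16, 32, 64 (successive powers of 2).
The 18th slot belongs to track C; its 6th term is 256.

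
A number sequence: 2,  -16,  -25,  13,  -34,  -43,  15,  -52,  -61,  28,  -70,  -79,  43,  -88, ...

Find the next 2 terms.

-97, 71

Reading positions in blocks of 3 reveals the pattern ABB — 2 tracks woven together.
Subsequence A: 2, 13, 15, 28, 43 (Fibonacci-style (each term is the sum of the two before it)).
Subsequence B: -16, -25, -34, -43, -52, -61, -70, -79, -88 (arithmetic with common difference −9).
Term 15 comes from subsequence B (its 10th entry): -97.
Term 16 comes from subsequence A (its 6th entry): 71.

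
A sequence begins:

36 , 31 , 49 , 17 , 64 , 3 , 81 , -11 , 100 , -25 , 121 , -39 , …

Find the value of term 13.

Odd-indexed and even-indexed terms follow separate rules.
Subsequence A: 36, 49, 64, 81, 100, 121. Consecutive squares n² from n = 6.
Subsequence B: 31, 17, 3, -11, -25, -39. Arithmetic, step −14.
Position 13 → subsequence A, term 7 = 144.

144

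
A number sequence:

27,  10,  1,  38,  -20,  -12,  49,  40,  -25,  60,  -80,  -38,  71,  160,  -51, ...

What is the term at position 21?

Split by position mod 3: positions 1, 4, 7, … form one track, and each other residue class forms its own.
Track A: 27, 38, 49, 60, 71 — adding 11 each time.
Track B: 10, -20, 40, -80, 160 — multiplying by -2 each time.
Track C: 1, -12, -25, -38, -51 — arithmetic with common difference −13.
Position 21 → track C, term 7 = -77.

-77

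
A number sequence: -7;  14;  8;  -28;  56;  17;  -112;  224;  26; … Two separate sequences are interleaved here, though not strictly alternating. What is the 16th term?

Reading positions in blocks of 3 reveals the pattern AAB — 2 tracks woven together.
Track A: -7, 14, -28, 56, -112, 224 (a geometric progression (common ratio -2)).
Track B: 8, 17, 26 (linear: a_n = -1 + 9·n).
Position 16 falls in track A as its term 11, giving -7168.

-7168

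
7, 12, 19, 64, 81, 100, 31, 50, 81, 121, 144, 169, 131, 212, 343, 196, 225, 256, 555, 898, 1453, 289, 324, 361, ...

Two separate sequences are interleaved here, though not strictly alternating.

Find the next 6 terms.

The slot pattern repeats as AAABBB (period 6), so there are 2 interleaved tracks.
Track A: 7, 12, 19, 31, 50, 81, 131, 212, 343, 555, 898, 1453 — Fibonacci-style (each term is the sum of the two before it).
Track B: 64, 81, 100, 121, 144, 169, 196, 225, 256, 289, 324, 361 — perfect squares starting at 8².
The 25th slot belongs to track A; its 13th term is 2351.
Position 26 → track A, term 14 = 3804.
Position 27 → track A, term 15 = 6155.
Position 28 falls in track B as its term 13, giving 400.
Position 29 falls in track B as its term 14, giving 441.
Position 30 falls in track B as its term 15, giving 484.

2351, 3804, 6155, 400, 441, 484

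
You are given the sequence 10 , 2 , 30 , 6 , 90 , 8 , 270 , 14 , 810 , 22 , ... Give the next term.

Positions 1, 3, 5, … form one subsequence and positions 2, 4, 6, … form another.
Track A = 10, 30, 90, 270, 810: a geometric progression (common ratio 3).
Track B = 2, 6, 8, 14, 22: a Fibonacci-like recurrence a_n = a_{n-1} + a_{n-2}.
Position 11 falls in track A as its term 6, giving 2430.

2430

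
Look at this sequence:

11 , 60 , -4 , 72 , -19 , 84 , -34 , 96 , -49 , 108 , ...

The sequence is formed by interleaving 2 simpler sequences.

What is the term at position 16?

144

Odd-indexed and even-indexed terms follow separate rules.
Track A = 11, -4, -19, -34, -49: arithmetic with common difference −15.
Track B = 60, 72, 84, 96, 108: linear: a_n = 48 + 12·n.
Position 16 → track B, term 8 = 144.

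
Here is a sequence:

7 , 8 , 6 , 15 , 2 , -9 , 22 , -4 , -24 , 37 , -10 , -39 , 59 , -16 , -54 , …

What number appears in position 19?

155

Read the sequence 3 terms at a time; column i is its own pattern.
Track A: 7, 15, 22, 37, 59 — a Fibonacci-like recurrence a_n = a_{n-1} + a_{n-2}.
Track B: 8, 2, -4, -10, -16 — arithmetic, step −6.
Track C: 6, -9, -24, -39, -54 — linear: a_n = 21 − 15·n.
Position 19 → track A, term 7 = 155.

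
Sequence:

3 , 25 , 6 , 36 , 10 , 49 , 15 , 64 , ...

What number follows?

21

Odd-indexed and even-indexed terms follow separate rules.
Track A = 3, 6, 10, 15: triangular numbers starting at T_2.
Track B = 25, 36, 49, 64: the squares 5², 6², 7², ….
Term 9 comes from track A (its 5th entry): 21.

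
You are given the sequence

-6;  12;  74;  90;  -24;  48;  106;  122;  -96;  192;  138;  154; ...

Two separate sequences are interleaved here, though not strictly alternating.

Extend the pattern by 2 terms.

-384, 768

The slot pattern repeats as AABB (period 4), so there are 2 interleaved tracks.
Track A: -6, 12, -24, 48, -96, 192 (geometric with ratio -2).
Track B: 74, 90, 106, 122, 138, 154 (arithmetic, step +16).
Term 13 comes from track A (its 7th entry): -384.
Position 14 falls in track A as its term 8, giving 768.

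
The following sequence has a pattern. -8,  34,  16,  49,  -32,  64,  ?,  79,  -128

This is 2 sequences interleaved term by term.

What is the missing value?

64

Positions 1, 3, 5, … form one subsequence and positions 2, 4, 6, … form another.
Subsequence A: -8, 16, -32, ?, -128. Geometric with ratio -2.
Subsequence B: 34, 49, 64, 79. Adding 15 each time.
So the missing entry in subsequence A is 64.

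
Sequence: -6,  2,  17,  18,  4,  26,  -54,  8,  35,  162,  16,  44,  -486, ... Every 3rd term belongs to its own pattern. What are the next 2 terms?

Split by position mod 3: positions 1, 4, 7, … form one track, and each other residue class forms its own.
Stream A: -6, 18, -54, 162, -486 — multiplying by -3 each time.
Stream B: 2, 4, 8, 16 — powers 2^1, 2^2, 2^3, ….
Stream C: 17, 26, 35, 44 — linear: a_n = 8 + 9·n.
Term 14 comes from stream B (its 5th entry): 32.
The 15th slot belongs to stream C; its 5th term is 53.

32, 53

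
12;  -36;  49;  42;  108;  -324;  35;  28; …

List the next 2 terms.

Positions follow the repeating pattern AABB; grouping by letter gives 2 tracks.
Stream A: 12, -36, 108, -324 (geometric, ×-3 each step).
Stream B: 49, 42, 35, 28 (arithmetic, step −7).
Term 9 comes from stream A (its 5th entry): 972.
The 10th slot belongs to stream A; its 6th term is -2916.

972, -2916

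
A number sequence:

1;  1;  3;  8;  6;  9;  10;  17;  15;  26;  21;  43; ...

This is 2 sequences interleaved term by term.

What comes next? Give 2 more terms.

Taking every 2nd term gives 2 separate tracks.
Track A = 1, 3, 6, 10, 15, 21: the triangular numbers T_1, T_2, ….
Track B = 1, 8, 9, 17, 26, 43: a Fibonacci-like recurrence a_n = a_{n-1} + a_{n-2}.
Position 13 → track A, term 7 = 28.
Position 14 falls in track B as its term 7, giving 69.

28, 69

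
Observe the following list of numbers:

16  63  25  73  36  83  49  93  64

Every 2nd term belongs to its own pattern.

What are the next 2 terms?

103, 81

Odd-indexed and even-indexed terms follow separate rules.
Track A: 16, 25, 36, 49, 64 (the squares 4², 5², 6², …).
Track B: 63, 73, 83, 93 (linear: a_n = 53 + 10·n).
The 10th slot belongs to track B; its 5th term is 103.
Position 11 falls in track A as its term 6, giving 81.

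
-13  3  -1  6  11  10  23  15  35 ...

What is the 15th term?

Odd-indexed and even-indexed terms follow separate rules.
Stream A: -13, -1, 11, 23, 35 (linear: a_n = -25 + 12·n).
Stream B: 3, 6, 10, 15 (triangular numbers n(n+1)/2 for n = 2, 3, …).
The 15th slot belongs to stream A; its 8th term is 71.

71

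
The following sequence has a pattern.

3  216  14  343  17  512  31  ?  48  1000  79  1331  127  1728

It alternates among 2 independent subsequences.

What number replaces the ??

Taking every 2nd term gives 2 separate tracks.
Stream A: 3, 14, 17, 31, 48, 79, 127. Each term equals the sum of the previous two.
Stream B: 216, 343, 512, ?, 1000, 1331, 1728. Consecutive cubes n³ from n = 6.
The gap is stream B's term 4; the rule gives 729.

729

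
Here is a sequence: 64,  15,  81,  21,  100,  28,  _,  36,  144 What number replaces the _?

Positions 1, 3, 5, … form one subsequence and positions 2, 4, 6, … form another.
Subsequence A: 64, 81, 100, ?, 144. The squares 8², 9², 10², ….
Subsequence B: 15, 21, 28, 36. Triangular numbers starting at T_5.
So the missing entry in subsequence A is 121.

121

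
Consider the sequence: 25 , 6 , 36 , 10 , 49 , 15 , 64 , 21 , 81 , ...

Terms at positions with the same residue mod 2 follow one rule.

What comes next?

Positions 1, 3, 5, … form one subsequence and positions 2, 4, 6, … form another.
Stream A: 25, 36, 49, 64, 81 (perfect squares starting at 5²).
Stream B: 6, 10, 15, 21 (the triangular numbers T_3, T_4, …).
Position 10 → stream B, term 5 = 28.

28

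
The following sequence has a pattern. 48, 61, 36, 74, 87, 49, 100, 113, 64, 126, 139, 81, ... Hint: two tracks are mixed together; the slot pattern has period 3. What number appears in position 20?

217

The slot pattern repeats as AAB (period 3), so there are 2 interleaved tracks.
Stream A = 48, 61, 74, 87, 100, 113, 126, 139: adding 13 each time.
Stream B = 36, 49, 64, 81: perfect squares starting at 6².
The 20th slot belongs to stream A; its 14th term is 217.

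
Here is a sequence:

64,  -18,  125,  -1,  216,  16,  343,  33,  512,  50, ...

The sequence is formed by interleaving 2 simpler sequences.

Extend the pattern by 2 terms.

Taking every 2nd term gives 2 separate tracks.
Subsequence A: 64, 125, 216, 343, 512 — perfect cubes starting at 4³.
Subsequence B: -18, -1, 16, 33, 50 — linear: a_n = -35 + 17·n.
Position 11 falls in subsequence A as its term 6, giving 729.
Position 12 falls in subsequence B as its term 6, giving 67.

729, 67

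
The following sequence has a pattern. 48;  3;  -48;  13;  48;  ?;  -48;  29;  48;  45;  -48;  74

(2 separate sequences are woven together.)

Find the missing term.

16

Taking every 2nd term gives 2 separate tracks.
Subsequence A is 48, -48, 48, -48, 48, -48, which is alternating ±48.
Subsequence B is 3, 13, ?, 29, 45, 74, which is each term equals the sum of the previous two.
The gap is subsequence B's term 3; the rule gives 16.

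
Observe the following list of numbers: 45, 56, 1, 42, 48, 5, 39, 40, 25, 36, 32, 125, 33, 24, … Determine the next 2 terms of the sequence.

625, 30

Taking every 3rd term gives 3 separate tracks.
Track A: 45, 42, 39, 36, 33 — arithmetic, step −3.
Track B: 56, 48, 40, 32, 24 — arithmetic with common difference −8.
Track C: 1, 5, 25, 125 — successive powers of 5.
The 15th slot belongs to track C; its 5th term is 625.
Position 16 falls in track A as its term 6, giving 30.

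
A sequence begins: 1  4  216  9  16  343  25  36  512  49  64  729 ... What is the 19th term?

Positions follow the repeating pattern AAB; grouping by letter gives 2 tracks.
Stream A is 1, 4, 9, 16, 25, 36, 49, 64, which is the squares 1², 2², 3², ….
Stream B is 216, 343, 512, 729, which is consecutive cubes n³ from n = 6.
The 19th slot belongs to stream A; its 13th term is 169.

169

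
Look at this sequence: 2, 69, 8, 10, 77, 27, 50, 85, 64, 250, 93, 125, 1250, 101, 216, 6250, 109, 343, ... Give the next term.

Split by position mod 3: positions 1, 4, 7, … form one track, and each other residue class forms its own.
Stream A is 2, 10, 50, 250, 1250, 6250, which is a geometric progression (common ratio 5).
Stream B is 69, 77, 85, 93, 101, 109, which is arithmetic, step +8.
Stream C is 8, 27, 64, 125, 216, 343, which is the cubes 2³, 3³, 4³, ….
Position 19 falls in stream A as its term 7, giving 31250.

31250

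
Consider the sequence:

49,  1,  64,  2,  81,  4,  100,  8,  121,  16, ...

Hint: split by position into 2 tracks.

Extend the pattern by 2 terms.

Split by position mod 2 into 2 tracks.
Track A: 49, 64, 81, 100, 121 — perfect squares starting at 7².
Track B: 1, 2, 4, 8, 16 — successive powers of 2.
Position 11 → track A, term 6 = 144.
Position 12 → track B, term 6 = 32.

144, 32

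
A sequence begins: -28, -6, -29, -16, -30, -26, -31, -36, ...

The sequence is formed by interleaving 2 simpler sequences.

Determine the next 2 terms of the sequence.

-32, -46

Positions 1, 3, 5, … form one subsequence and positions 2, 4, 6, … form another.
Stream A: -28, -29, -30, -31 — subtracting 1 each time.
Stream B: -6, -16, -26, -36 — linear: a_n = 4 − 10·n.
The 9th slot belongs to stream A; its 5th term is -32.
Term 10 comes from stream B (its 5th entry): -46.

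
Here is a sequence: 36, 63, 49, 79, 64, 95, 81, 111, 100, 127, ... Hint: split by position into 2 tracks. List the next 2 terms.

121, 143

The terms cycle through 2 interleaved subsequences.
Subsequence A: 36, 49, 64, 81, 100. Perfect squares starting at 6².
Subsequence B: 63, 79, 95, 111, 127. Arithmetic, step +16.
Position 11 falls in subsequence A as its term 6, giving 121.
Position 12 → subsequence B, term 6 = 143.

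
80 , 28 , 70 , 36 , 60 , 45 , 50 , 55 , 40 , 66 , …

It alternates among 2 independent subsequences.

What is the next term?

The terms cycle through 2 interleaved subsequences.
Track A = 80, 70, 60, 50, 40: arithmetic, step −10.
Track B = 28, 36, 45, 55, 66: the triangular numbers T_7, T_8, ….
The 11th slot belongs to track A; its 6th term is 30.

30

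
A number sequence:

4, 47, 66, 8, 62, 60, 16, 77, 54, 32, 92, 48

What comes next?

64

The terms cycle through 3 interleaved subsequences.
Track A: 4, 8, 16, 32. Successive powers of 2.
Track B: 47, 62, 77, 92. Linear: a_n = 32 + 15·n.
Track C: 66, 60, 54, 48. Linear: a_n = 72 − 6·n.
Position 13 → track A, term 5 = 64.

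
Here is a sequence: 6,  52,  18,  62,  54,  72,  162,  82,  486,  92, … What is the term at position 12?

Split by position mod 2 into 2 tracks.
Stream A: 6, 18, 54, 162, 486 (a geometric progression (common ratio 3)).
Stream B: 52, 62, 72, 82, 92 (arithmetic, step +10).
The 12th slot belongs to stream B; its 6th term is 102.

102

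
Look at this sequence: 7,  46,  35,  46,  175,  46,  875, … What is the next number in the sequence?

46

Positions 1, 3, 5, … form one subsequence and positions 2, 4, 6, … form another.
Subsequence A = 7, 35, 175, 875: geometric, ×5 each step.
Subsequence B = 46, 46, 46: the constant sequence 46.
The 8th slot belongs to subsequence B; its 4th term is 46.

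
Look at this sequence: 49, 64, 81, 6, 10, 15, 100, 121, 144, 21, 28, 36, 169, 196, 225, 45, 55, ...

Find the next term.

The slot pattern repeats as AAABBB (period 6), so there are 2 interleaved tracks.
Subsequence A: 49, 64, 81, 100, 121, 144, 169, 196, 225 (consecutive squares n² from n = 7).
Subsequence B: 6, 10, 15, 21, 28, 36, 45, 55 (triangular numbers n(n+1)/2 for n = 3, 4, …).
Position 18 → subsequence B, term 9 = 66.

66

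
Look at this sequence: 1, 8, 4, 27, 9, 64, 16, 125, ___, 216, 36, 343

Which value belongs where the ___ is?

25

Odd-indexed and even-indexed terms follow separate rules.
Subsequence A = 1, 4, 9, 16, ?, 36: consecutive squares n² from n = 1.
Subsequence B = 8, 27, 64, 125, 216, 343: consecutive cubes n³ from n = 2.
The gap is subsequence A's term 5; the rule gives 25.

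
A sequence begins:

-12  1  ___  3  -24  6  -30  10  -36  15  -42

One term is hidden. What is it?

-18

Positions 1, 3, 5, … form one subsequence and positions 2, 4, 6, … form another.
Track A is -12, ?, -24, -30, -36, -42, which is arithmetic, step −6.
Track B is 1, 3, 6, 10, 15, which is triangular numbers n(n+1)/2 for n = 1, 2, ….
Track A's pattern makes the blank -18.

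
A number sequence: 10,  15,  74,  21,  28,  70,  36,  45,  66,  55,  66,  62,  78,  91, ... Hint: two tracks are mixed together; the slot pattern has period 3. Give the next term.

Positions follow the repeating pattern AAB; grouping by letter gives 2 tracks.
Subsequence A is 10, 15, 21, 28, 36, 45, 55, 66, 78, 91, which is the triangular numbers T_4, T_5, ….
Subsequence B is 74, 70, 66, 62, which is arithmetic with common difference −4.
Position 15 → subsequence B, term 5 = 58.

58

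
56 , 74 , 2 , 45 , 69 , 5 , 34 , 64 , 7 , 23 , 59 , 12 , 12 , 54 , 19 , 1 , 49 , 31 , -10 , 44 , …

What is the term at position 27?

131

Taking every 3rd term gives 3 separate tracks.
Track A: 56, 45, 34, 23, 12, 1, -10 (arithmetic, step −11).
Track B: 74, 69, 64, 59, 54, 49, 44 (subtracting 5 each time).
Track C: 2, 5, 7, 12, 19, 31 (a Fibonacci-like recurrence a_n = a_{n-1} + a_{n-2}).
Position 27 → track C, term 9 = 131.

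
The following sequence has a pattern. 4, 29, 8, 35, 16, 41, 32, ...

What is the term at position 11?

The terms cycle through 2 interleaved subsequences.
Track A = 4, 8, 16, 32: powers of 2.
Track B = 29, 35, 41: adding 6 each time.
Term 11 comes from track A (its 6th entry): 128.

128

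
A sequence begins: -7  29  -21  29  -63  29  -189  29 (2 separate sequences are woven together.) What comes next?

-567

Taking every 2nd term gives 2 separate tracks.
Track A: -7, -21, -63, -189 (geometric, ×3 each step).
Track B: 29, 29, 29, 29 (the constant sequence 29).
The 9th slot belongs to track A; its 5th term is -567.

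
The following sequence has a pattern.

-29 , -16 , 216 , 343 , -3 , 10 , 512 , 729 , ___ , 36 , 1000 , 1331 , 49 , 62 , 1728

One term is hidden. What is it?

Positions follow the repeating pattern AABB; grouping by letter gives 2 tracks.
Track A is -29, -16, -3, 10, ?, 36, 49, 62, which is adding 13 each time.
Track B is 216, 343, 512, 729, 1000, 1331, 1728, which is consecutive cubes n³ from n = 6.
Track A's pattern makes the blank 23.

23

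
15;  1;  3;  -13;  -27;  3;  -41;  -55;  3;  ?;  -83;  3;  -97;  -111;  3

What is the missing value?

-69

Positions follow the repeating pattern AAB; grouping by letter gives 2 tracks.
Track A = 15, 1, -13, -27, -41, -55, ?, -83, -97, -111: subtracting 14 each time.
Track B = 3, 3, 3, 3, 3: always 3.
Track A's pattern makes the blank -69.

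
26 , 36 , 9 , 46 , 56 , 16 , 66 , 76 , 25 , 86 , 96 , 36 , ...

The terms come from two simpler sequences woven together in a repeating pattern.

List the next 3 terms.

The slot pattern repeats as AAB (period 3), so there are 2 interleaved tracks.
Subsequence A: 26, 36, 46, 56, 66, 76, 86, 96. Arithmetic with common difference +10.
Subsequence B: 9, 16, 25, 36. Perfect squares starting at 3².
Term 13 comes from subsequence A (its 9th entry): 106.
Position 14 → subsequence A, term 10 = 116.
Position 15 falls in subsequence B as its term 5, giving 49.

106, 116, 49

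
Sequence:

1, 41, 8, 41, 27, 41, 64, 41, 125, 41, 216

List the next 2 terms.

Split by position mod 2 into 2 tracks.
Stream A: 1, 8, 27, 64, 125, 216. The cubes 1³, 2³, 3³, ….
Stream B: 41, 41, 41, 41, 41. Constant 41.
The 12th slot belongs to stream B; its 6th term is 41.
Term 13 comes from stream A (its 7th entry): 343.

41, 343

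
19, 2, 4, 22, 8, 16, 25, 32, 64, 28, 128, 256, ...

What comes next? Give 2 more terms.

Reading positions in blocks of 3 reveals the pattern ABB — 2 tracks woven together.
Track A: 19, 22, 25, 28. Arithmetic with common difference +3.
Track B: 2, 4, 8, 16, 32, 64, 128, 256. Powers 2^1, 2^2, 2^3, ….
Term 13 comes from track A (its 5th entry): 31.
The 14th slot belongs to track B; its 9th term is 512.

31, 512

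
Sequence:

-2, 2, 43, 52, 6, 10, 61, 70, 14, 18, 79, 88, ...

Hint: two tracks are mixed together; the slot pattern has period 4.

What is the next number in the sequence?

22

The slot pattern repeats as AABB (period 4), so there are 2 interleaved tracks.
Track A: -2, 2, 6, 10, 14, 18 — linear: a_n = -6 + 4·n.
Track B: 43, 52, 61, 70, 79, 88 — arithmetic with common difference +9.
The 13th slot belongs to track A; its 7th term is 22.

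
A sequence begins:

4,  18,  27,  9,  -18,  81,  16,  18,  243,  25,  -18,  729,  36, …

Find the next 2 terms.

18, 2187

The terms cycle through 3 interleaved subsequences.
Subsequence A: 4, 9, 16, 25, 36 (the squares 2², 3², 4², …).
Subsequence B: 18, -18, 18, -18 (the oscillation 18·(−1)^(n+1)).
Subsequence C: 27, 81, 243, 729 (powers 3^3, 3^4, 3^5, …).
The 14th slot belongs to subsequence B; its 5th term is 18.
Position 15 → subsequence C, term 5 = 2187.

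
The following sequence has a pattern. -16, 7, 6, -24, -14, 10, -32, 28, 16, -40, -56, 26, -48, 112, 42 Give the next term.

Split by position mod 3 into 3 tracks.
Track A: -16, -24, -32, -40, -48. Arithmetic with common difference −8.
Track B: 7, -14, 28, -56, 112. Multiplying by -2 each time.
Track C: 6, 10, 16, 26, 42. Each term equals the sum of the previous two.
Term 16 comes from track A (its 6th entry): -56.

-56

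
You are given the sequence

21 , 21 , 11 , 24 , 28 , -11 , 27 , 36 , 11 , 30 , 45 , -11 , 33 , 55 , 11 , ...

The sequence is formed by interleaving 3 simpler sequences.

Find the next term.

Split by position mod 3: positions 1, 4, 7, … form one track, and each other residue class forms its own.
Stream A: 21, 24, 27, 30, 33 — adding 3 each time.
Stream B: 21, 28, 36, 45, 55 — triangular numbers n(n+1)/2 for n = 6, 7, ….
Stream C: 11, -11, 11, -11, 11 — oscillating between 11 and -11.
Position 16 falls in stream A as its term 6, giving 36.

36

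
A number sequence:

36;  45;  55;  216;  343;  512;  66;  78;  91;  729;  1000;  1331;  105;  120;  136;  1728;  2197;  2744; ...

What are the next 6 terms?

Positions follow the repeating pattern AAABBB; grouping by letter gives 2 tracks.
Track A: 36, 45, 55, 66, 78, 91, 105, 120, 136 — the triangular numbers T_8, T_9, ….
Track B: 216, 343, 512, 729, 1000, 1331, 1728, 2197, 2744 — consecutive cubes n³ from n = 6.
Term 19 comes from track A (its 10th entry): 153.
Position 20 falls in track A as its term 11, giving 171.
Position 21 falls in track A as its term 12, giving 190.
Term 22 comes from track B (its 10th entry): 3375.
Position 23 → track B, term 11 = 4096.
Position 24 → track B, term 12 = 4913.

153, 171, 190, 3375, 4096, 4913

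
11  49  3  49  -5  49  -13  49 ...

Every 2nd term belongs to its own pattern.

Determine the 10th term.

49

Odd-indexed and even-indexed terms follow separate rules.
Stream A = 11, 3, -5, -13: subtracting 8 each time.
Stream B = 49, 49, 49, 49: constant 49.
Term 10 comes from stream B (its 5th entry): 49.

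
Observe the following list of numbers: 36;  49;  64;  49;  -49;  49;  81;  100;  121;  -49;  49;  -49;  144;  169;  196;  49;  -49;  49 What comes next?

225

The slot pattern repeats as AAABBB (period 6), so there are 2 interleaved tracks.
Stream A: 36, 49, 64, 81, 100, 121, 144, 169, 196. Consecutive squares n² from n = 6.
Stream B: 49, -49, 49, -49, 49, -49, 49, -49, 49. The oscillation 49·(−1)^(n+1).
The 19th slot belongs to stream A; its 10th term is 225.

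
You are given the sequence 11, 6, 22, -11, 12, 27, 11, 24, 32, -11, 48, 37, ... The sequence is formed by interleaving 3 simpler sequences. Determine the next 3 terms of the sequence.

Taking every 3rd term gives 3 separate tracks.
Stream A: 11, -11, 11, -11 (the oscillation 11·(−1)^(n+1)).
Stream B: 6, 12, 24, 48 (multiplying by 2 each time).
Stream C: 22, 27, 32, 37 (arithmetic, step +5).
The 13th slot belongs to stream A; its 5th term is 11.
Position 14 → stream B, term 5 = 96.
Position 15 falls in stream C as its term 5, giving 42.

11, 96, 42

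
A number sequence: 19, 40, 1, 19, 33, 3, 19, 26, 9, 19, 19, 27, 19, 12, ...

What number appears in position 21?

729

The terms cycle through 3 interleaved subsequences.
Stream A: 19, 19, 19, 19, 19 — always 19.
Stream B: 40, 33, 26, 19, 12 — subtracting 7 each time.
Stream C: 1, 3, 9, 27 — successive powers of 3.
The 21st slot belongs to stream C; its 7th term is 729.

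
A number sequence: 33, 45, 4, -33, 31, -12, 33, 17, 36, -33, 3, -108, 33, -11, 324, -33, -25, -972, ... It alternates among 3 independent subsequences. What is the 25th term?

33

Read the sequence 3 terms at a time; column i is its own pattern.
Track A = 33, -33, 33, -33, 33, -33: alternating ±33.
Track B = 45, 31, 17, 3, -11, -25: linear: a_n = 59 − 14·n.
Track C = 4, -12, 36, -108, 324, -972: a geometric progression (common ratio -3).
Position 25 falls in track A as its term 9, giving 33.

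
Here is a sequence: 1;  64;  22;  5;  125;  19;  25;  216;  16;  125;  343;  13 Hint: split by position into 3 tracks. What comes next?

Split by position mod 3 into 3 tracks.
Stream A: 1, 5, 25, 125. Powers 5^0, 5^1, 5^2, ….
Stream B: 64, 125, 216, 343. Consecutive cubes n³ from n = 4.
Stream C: 22, 19, 16, 13. Linear: a_n = 25 − 3·n.
The 13th slot belongs to stream A; its 5th term is 625.

625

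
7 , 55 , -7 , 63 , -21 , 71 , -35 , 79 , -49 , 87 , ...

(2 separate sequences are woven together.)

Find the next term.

-63

Odd-indexed and even-indexed terms follow separate rules.
Stream A is 7, -7, -21, -35, -49, which is subtracting 14 each time.
Stream B is 55, 63, 71, 79, 87, which is arithmetic with common difference +8.
Position 11 falls in stream A as its term 6, giving -63.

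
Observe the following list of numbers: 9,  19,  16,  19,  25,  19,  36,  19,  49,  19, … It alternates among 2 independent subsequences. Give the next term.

Positions 1, 3, 5, … form one subsequence and positions 2, 4, 6, … form another.
Track A = 9, 16, 25, 36, 49: consecutive squares n² from n = 3.
Track B = 19, 19, 19, 19, 19: always 19.
The 11th slot belongs to track A; its 6th term is 64.

64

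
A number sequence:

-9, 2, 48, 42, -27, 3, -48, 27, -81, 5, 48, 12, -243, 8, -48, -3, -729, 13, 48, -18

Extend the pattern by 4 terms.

-2187, 21, -48, -33

Taking every 4th term gives 4 separate tracks.
Track A = -9, -27, -81, -243, -729: geometric, ×3 each step.
Track B = 2, 3, 5, 8, 13: each term equals the sum of the previous two.
Track C = 48, -48, 48, -48, 48: alternating ±48.
Track D = 42, 27, 12, -3, -18: subtracting 15 each time.
The 21st slot belongs to track A; its 6th term is -2187.
Position 22 falls in track B as its term 6, giving 21.
Position 23 → track C, term 6 = -48.
Term 24 comes from track D (its 6th entry): -33.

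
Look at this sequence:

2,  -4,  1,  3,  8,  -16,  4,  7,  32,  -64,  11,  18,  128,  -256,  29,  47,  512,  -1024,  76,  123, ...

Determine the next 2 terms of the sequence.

2048, -4096

The slot pattern repeats as AABB (period 4), so there are 2 interleaved tracks.
Stream A: 2, -4, 8, -16, 32, -64, 128, -256, 512, -1024 — multiplying by -2 each time.
Stream B: 1, 3, 4, 7, 11, 18, 29, 47, 76, 123 — each term equals the sum of the previous two.
Position 21 falls in stream A as its term 11, giving 2048.
Term 22 comes from stream A (its 12th entry): -4096.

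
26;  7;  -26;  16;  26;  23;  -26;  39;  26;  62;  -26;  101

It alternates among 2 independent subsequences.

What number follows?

The terms cycle through 2 interleaved subsequences.
Stream A = 26, -26, 26, -26, 26, -26: alternating ±26.
Stream B = 7, 16, 23, 39, 62, 101: Fibonacci-style (each term is the sum of the two before it).
Term 13 comes from stream A (its 7th entry): 26.

26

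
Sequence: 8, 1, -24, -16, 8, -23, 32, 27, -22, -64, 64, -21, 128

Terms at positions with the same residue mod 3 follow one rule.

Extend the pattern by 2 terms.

125, -20

Split by position mod 3: positions 1, 4, 7, … form one track, and each other residue class forms its own.
Subsequence A: 8, -16, 32, -64, 128 — geometric with ratio -2.
Subsequence B: 1, 8, 27, 64 — consecutive cubes n³ from n = 1.
Subsequence C: -24, -23, -22, -21 — arithmetic with common difference +1.
Position 14 falls in subsequence B as its term 5, giving 125.
Term 15 comes from subsequence C (its 5th entry): -20.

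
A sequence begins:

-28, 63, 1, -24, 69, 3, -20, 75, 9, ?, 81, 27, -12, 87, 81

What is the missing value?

-16

The terms cycle through 3 interleaved subsequences.
Stream A is -28, -24, -20, ?, -12, which is arithmetic with common difference +4.
Stream B is 63, 69, 75, 81, 87, which is arithmetic with common difference +6.
Stream C is 1, 3, 9, 27, 81, which is successive powers of 3.
Filling stream A at index 4 by its rule yields -16.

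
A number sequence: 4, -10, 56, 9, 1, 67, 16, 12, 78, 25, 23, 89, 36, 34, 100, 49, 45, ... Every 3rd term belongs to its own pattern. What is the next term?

111

Split by position mod 3: positions 1, 4, 7, … form one track, and each other residue class forms its own.
Track A = 4, 9, 16, 25, 36, 49: consecutive squares n² from n = 2.
Track B = -10, 1, 12, 23, 34, 45: arithmetic with common difference +11.
Track C = 56, 67, 78, 89, 100: arithmetic, step +11.
The 18th slot belongs to track C; its 6th term is 111.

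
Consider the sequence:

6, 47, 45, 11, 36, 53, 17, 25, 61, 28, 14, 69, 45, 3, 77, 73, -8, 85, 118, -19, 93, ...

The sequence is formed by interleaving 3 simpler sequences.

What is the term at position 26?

Taking every 3rd term gives 3 separate tracks.
Track A: 6, 11, 17, 28, 45, 73, 118 (Fibonacci-style (each term is the sum of the two before it)).
Track B: 47, 36, 25, 14, 3, -8, -19 (arithmetic, step −11).
Track C: 45, 53, 61, 69, 77, 85, 93 (arithmetic, step +8).
Position 26 falls in track B as its term 9, giving -41.

-41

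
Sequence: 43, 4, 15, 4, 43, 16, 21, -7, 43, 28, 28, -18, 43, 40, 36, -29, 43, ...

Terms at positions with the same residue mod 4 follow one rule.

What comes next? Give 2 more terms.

52, 45

Split by position mod 4 into 4 tracks.
Subsequence A: 43, 43, 43, 43, 43 — the constant sequence 43.
Subsequence B: 4, 16, 28, 40 — arithmetic with common difference +12.
Subsequence C: 15, 21, 28, 36 — triangular numbers starting at T_5.
Subsequence D: 4, -7, -18, -29 — arithmetic, step −11.
The 18th slot belongs to subsequence B; its 5th term is 52.
Term 19 comes from subsequence C (its 5th entry): 45.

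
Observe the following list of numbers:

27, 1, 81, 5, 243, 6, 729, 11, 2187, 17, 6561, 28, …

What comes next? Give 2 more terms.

Taking every 2nd term gives 2 separate tracks.
Track A: 27, 81, 243, 729, 2187, 6561 (successive powers of 3).
Track B: 1, 5, 6, 11, 17, 28 (each term equals the sum of the previous two).
Term 13 comes from track A (its 7th entry): 19683.
The 14th slot belongs to track B; its 7th term is 45.

19683, 45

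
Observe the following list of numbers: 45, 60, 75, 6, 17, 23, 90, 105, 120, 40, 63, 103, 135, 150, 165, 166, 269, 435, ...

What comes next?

180

Positions follow the repeating pattern AAABBB; grouping by letter gives 2 tracks.
Track A is 45, 60, 75, 90, 105, 120, 135, 150, 165, which is arithmetic with common difference +15.
Track B is 6, 17, 23, 40, 63, 103, 166, 269, 435, which is Fibonacci-style (each term is the sum of the two before it).
Position 19 → track A, term 10 = 180.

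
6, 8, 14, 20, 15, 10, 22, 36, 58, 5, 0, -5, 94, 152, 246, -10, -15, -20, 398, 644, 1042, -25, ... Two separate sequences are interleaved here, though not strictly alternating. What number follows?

Reading positions in blocks of 6 reveals the pattern AAABBB — 2 tracks woven together.
Subsequence A: 6, 8, 14, 22, 36, 58, 94, 152, 246, 398, 644, 1042 (each term equals the sum of the previous two).
Subsequence B: 20, 15, 10, 5, 0, -5, -10, -15, -20, -25 (subtracting 5 each time).
Position 23 falls in subsequence B as its term 11, giving -30.

-30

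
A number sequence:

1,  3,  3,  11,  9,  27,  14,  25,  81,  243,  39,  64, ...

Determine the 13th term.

729

The slot pattern repeats as AABB (period 4), so there are 2 interleaved tracks.
Track A: 1, 3, 9, 27, 81, 243 (geometric with ratio 3).
Track B: 3, 11, 14, 25, 39, 64 (a Fibonacci-like recurrence a_n = a_{n-1} + a_{n-2}).
Position 13 falls in track A as its term 7, giving 729.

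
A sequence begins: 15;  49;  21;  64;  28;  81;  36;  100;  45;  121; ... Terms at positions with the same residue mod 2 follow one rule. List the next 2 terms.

Split by position mod 2 into 2 tracks.
Track A: 15, 21, 28, 36, 45. Triangular numbers starting at T_5.
Track B: 49, 64, 81, 100, 121. Perfect squares starting at 7².
Position 11 → track A, term 6 = 55.
Term 12 comes from track B (its 6th entry): 144.

55, 144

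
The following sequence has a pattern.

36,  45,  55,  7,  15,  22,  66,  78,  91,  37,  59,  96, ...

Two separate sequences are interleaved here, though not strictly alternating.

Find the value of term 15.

Reading positions in blocks of 6 reveals the pattern AAABBB — 2 tracks woven together.
Subsequence A: 36, 45, 55, 66, 78, 91 (triangular numbers n(n+1)/2 for n = 8, 9, …).
Subsequence B: 7, 15, 22, 37, 59, 96 (a Fibonacci-like recurrence a_n = a_{n-1} + a_{n-2}).
Position 15 → subsequence A, term 9 = 136.

136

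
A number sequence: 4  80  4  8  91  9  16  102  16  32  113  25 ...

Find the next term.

64

Read the sequence 3 terms at a time; column i is its own pattern.
Track A is 4, 8, 16, 32, which is successive powers of 2.
Track B is 80, 91, 102, 113, which is linear: a_n = 69 + 11·n.
Track C is 4, 9, 16, 25, which is perfect squares starting at 2².
Term 13 comes from track A (its 5th entry): 64.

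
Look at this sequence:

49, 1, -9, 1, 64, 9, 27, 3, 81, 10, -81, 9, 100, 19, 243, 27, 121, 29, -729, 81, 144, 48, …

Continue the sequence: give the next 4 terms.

2187, 243, 169, 77

The terms cycle through 4 interleaved subsequences.
Subsequence A: 49, 64, 81, 100, 121, 144 — consecutive squares n² from n = 7.
Subsequence B: 1, 9, 10, 19, 29, 48 — Fibonacci-style (each term is the sum of the two before it).
Subsequence C: -9, 27, -81, 243, -729 — geometric with ratio -3.
Subsequence D: 1, 3, 9, 27, 81 — powers of 3.
The 23rd slot belongs to subsequence C; its 6th term is 2187.
The 24th slot belongs to subsequence D; its 6th term is 243.
Position 25 falls in subsequence A as its term 7, giving 169.
Term 26 comes from subsequence B (its 7th entry): 77.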